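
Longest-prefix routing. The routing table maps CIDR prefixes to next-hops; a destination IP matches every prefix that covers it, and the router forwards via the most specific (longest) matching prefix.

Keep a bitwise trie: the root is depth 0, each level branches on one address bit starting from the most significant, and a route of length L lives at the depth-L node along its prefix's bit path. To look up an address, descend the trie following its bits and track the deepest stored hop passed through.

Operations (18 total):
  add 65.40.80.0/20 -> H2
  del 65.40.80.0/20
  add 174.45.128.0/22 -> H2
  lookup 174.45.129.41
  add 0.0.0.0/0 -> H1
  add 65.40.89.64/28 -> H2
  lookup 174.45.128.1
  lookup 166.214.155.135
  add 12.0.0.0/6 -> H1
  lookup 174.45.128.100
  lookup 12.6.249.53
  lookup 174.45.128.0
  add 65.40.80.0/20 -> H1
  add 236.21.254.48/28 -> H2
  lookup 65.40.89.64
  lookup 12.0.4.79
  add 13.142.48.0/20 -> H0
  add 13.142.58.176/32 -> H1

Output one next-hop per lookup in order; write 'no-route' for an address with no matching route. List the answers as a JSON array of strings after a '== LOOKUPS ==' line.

Process each operation:
  + 65.40.80.0/20 (H2) depth=20
  - 65.40.80.0/20 clear@20
  + 174.45.128.0/22 (H2) depth=22
  Q 174.45.129.41: descend 1010111000101101100000 ; hops seen [H2] ; pick H2
  + 0.0.0.0/0 (H1) depth=0
  + 65.40.89.64/28 (H2) depth=28
  Q 174.45.128.1: descend 1010111000101101100000 ; hops seen [H1,H2] ; pick H2
  Q 166.214.155.135: descend 1010 ; hops seen [H1] ; pick H1
  + 12.0.0.0/6 (H1) depth=6
  Q 174.45.128.100: descend 1010111000101101100000 ; hops seen [H1,H2] ; pick H2
  Q 12.6.249.53: descend 000011 ; hops seen [H1,H1] ; pick H1
  Q 174.45.128.0: descend 1010111000101101100000 ; hops seen [H1,H2] ; pick H2
  + 65.40.80.0/20 (H1) depth=20
  + 236.21.254.48/28 (H2) depth=28
  Q 65.40.89.64: descend 0100000100101000010110010100 ; hops seen [H1,H1,H2] ; pick H2
  Q 12.0.4.79: descend 000011 ; hops seen [H1,H1] ; pick H1
  + 13.142.48.0/20 (H0) depth=20
  + 13.142.58.176/32 (H1) depth=32

== LOOKUPS ==
["H2","H2","H1","H2","H1","H2","H2","H1"]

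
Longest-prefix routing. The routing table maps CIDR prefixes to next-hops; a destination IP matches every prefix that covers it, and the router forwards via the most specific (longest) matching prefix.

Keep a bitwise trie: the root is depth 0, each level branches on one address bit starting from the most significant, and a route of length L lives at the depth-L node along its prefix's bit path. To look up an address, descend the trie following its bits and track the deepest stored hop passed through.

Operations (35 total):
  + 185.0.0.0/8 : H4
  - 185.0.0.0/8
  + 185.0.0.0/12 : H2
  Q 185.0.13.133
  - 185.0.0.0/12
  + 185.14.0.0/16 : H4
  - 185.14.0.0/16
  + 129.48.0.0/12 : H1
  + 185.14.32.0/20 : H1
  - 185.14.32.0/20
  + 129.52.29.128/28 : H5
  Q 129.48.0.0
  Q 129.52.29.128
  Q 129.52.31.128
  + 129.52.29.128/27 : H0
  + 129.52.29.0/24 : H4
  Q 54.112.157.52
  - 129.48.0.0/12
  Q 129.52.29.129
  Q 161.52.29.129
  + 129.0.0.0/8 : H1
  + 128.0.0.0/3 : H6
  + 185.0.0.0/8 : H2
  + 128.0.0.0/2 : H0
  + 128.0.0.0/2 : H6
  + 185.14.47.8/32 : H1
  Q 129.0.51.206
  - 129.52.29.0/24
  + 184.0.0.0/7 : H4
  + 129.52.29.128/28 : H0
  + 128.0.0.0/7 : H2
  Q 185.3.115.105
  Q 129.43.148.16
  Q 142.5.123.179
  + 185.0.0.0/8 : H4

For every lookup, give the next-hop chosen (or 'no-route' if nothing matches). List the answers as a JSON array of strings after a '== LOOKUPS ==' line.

Trace:
  + 185.0.0.0/8 (H4) depth=8
  - 185.0.0.0/8 clear@8
  + 185.0.0.0/12 (H2) depth=12
  ? 185.0.13.133  path d0:-→d1:-→d2:-→d3:-→d4:-→d5:-→d6:-→d7:-→d8:-→d9:-→d10:-→d11:-→d12:H2  best=H2
  - 185.0.0.0/12 clear@12
  + 185.14.0.0/16 (H4) depth=16
  - 185.14.0.0/16 clear@16
  + 129.48.0.0/12 (H1) depth=12
  + 185.14.32.0/20 (H1) depth=20
  - 185.14.32.0/20 clear@20
  + 129.52.29.128/28 (H5) depth=28
  ? 129.48.0.0  path d0:-→d1:-→d2:-→d3:-→d4:-→d5:-→d6:-→d7:-→d8:-→d9:-→d10:-→d11:-→d12:H1→d13:-  best=H1
  ? 129.52.29.128  path d0:-→d1:-→d2:-→d3:-→d4:-→d5:-→d6:-→d7:-→d8:-→d9:-→d10:-→d11:-→d12:H1→d13:-→d14:-→d15:-→d16:-→d17:-→d18:-→d19:-→d20:-→d21:-→d22:-→d23:-→d24:-→d25:-→d26:-→d27:-→d28:H5  best=H5
  ? 129.52.31.128  path d0:-→d1:-→d2:-→d3:-→d4:-→d5:-→d6:-→d7:-→d8:-→d9:-→d10:-→d11:-→d12:H1→d13:-→d14:-→d15:-→d16:-→d17:-→d18:-→d19:-→d20:-→d21:-→d22:-  best=H1
  + 129.52.29.128/27 (H0) depth=27
  + 129.52.29.0/24 (H4) depth=24
  ? 54.112.157.52  path d0:-  best=no-route
  - 129.48.0.0/12 clear@12
  ? 129.52.29.129  path d0:-→d1:-→d2:-→d3:-→d4:-→d5:-→d6:-→d7:-→d8:-→d9:-→d10:-→d11:-→d12:-→d13:-→d14:-→d15:-→d16:-→d17:-→d18:-→d19:-→d20:-→d21:-→d22:-→d23:-→d24:H4→d25:-→d26:-→d27:H0→d28:H5  best=H5
  ? 161.52.29.129  path d0:-→d1:-→d2:-→d3:-  best=no-route
  + 129.0.0.0/8 (H1) depth=8
  + 128.0.0.0/3 (H6) depth=3
  + 185.0.0.0/8 (H2) depth=8
  + 128.0.0.0/2 (H0) depth=2
  + 128.0.0.0/2 (H6) depth=2
  + 185.14.47.8/32 (H1) depth=32
  ? 129.0.51.206  path d0:-→d1:-→d2:H6→d3:H6→d4:-→d5:-→d6:-→d7:-→d8:H1→d9:-→d10:-  best=H1
  - 129.52.29.0/24 clear@24
  + 184.0.0.0/7 (H4) depth=7
  + 129.52.29.128/28 (H0) depth=28
  + 128.0.0.0/7 (H2) depth=7
  ? 185.3.115.105  path d0:-→d1:-→d2:H6→d3:-→d4:-→d5:-→d6:-→d7:H4→d8:H2→d9:-→d10:-→d11:-→d12:-  best=H2
  ? 129.43.148.16  path d0:-→d1:-→d2:H6→d3:H6→d4:-→d5:-→d6:-→d7:H2→d8:H1→d9:-→d10:-→d11:-  best=H1
  ? 142.5.123.179  path d0:-→d1:-→d2:H6→d3:H6→d4:-  best=H6
  + 185.0.0.0/8 (H4) depth=8

== LOOKUPS ==
["H2","H1","H5","H1","no-route","H5","no-route","H1","H2","H1","H6"]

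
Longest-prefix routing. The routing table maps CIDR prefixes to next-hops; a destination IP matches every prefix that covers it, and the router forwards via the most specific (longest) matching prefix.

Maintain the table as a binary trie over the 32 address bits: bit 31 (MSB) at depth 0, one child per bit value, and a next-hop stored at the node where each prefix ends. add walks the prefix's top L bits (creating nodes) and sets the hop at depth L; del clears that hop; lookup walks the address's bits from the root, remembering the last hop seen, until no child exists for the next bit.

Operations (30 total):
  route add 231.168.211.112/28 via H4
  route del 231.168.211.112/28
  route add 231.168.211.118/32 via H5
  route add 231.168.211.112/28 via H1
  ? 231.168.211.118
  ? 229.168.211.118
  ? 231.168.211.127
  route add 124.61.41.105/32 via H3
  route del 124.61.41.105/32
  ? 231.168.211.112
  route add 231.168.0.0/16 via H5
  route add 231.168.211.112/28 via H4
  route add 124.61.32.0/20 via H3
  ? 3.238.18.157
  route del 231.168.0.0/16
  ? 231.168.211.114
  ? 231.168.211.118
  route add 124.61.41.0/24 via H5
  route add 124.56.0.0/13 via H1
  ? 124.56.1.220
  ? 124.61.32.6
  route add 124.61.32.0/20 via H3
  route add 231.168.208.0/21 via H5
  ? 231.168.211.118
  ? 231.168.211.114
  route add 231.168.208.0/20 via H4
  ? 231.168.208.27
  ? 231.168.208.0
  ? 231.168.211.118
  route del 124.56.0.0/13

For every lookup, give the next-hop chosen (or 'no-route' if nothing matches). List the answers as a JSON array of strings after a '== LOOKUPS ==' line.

Apply in order:
  + 231.168.211.112/28 (H4) depth=28
  - 231.168.211.112/28 clear@28
  + 231.168.211.118/32 (H5) depth=32
  + 231.168.211.112/28 (H1) depth=28
  lookup 231.168.211.118: bits 11100111101010001101001101110110 walk d0:-→d1:-→d2:-→d3:-→d4:-→d5:-→d6:-→d7:-→d8:-→d9:-→d10:-→d11:-→d12:-→d13:-→d14:-→d15:-→d16:-→d17:-→d18:-→d19:-→d20:-→d21:-→d22:-→d23:-→d24:-→d25:-→d26:-→d27:-→d28:H1→d29:-→d30:-→d31:-→d32:H5 -> H5
  lookup 229.168.211.118: bits 111001 walk d0:-→d1:-→d2:-→d3:-→d4:-→d5:-→d6:- -> no-route
  lookup 231.168.211.127: bits 1110011110101000110100110111 walk d0:-→d1:-→d2:-→d3:-→d4:-→d5:-→d6:-→d7:-→d8:-→d9:-→d10:-→d11:-→d12:-→d13:-→d14:-→d15:-→d16:-→d17:-→d18:-→d19:-→d20:-→d21:-→d22:-→d23:-→d24:-→d25:-→d26:-→d27:-→d28:H1 -> H1
  + 124.61.41.105/32 (H3) depth=32
  - 124.61.41.105/32 clear@32
  lookup 231.168.211.112: bits 11100111101010001101001101110 walk d0:-→d1:-→d2:-→d3:-→d4:-→d5:-→d6:-→d7:-→d8:-→d9:-→d10:-→d11:-→d12:-→d13:-→d14:-→d15:-→d16:-→d17:-→d18:-→d19:-→d20:-→d21:-→d22:-→d23:-→d24:-→d25:-→d26:-→d27:-→d28:H1→d29:- -> H1
  + 231.168.0.0/16 (H5) depth=16
  + 231.168.211.112/28 (H4) depth=28
  + 124.61.32.0/20 (H3) depth=20
  lookup 3.238.18.157: bits 0 walk d0:-→d1:- -> no-route
  - 231.168.0.0/16 clear@16
  lookup 231.168.211.114: bits 11100111101010001101001101110 walk d0:-→d1:-→d2:-→d3:-→d4:-→d5:-→d6:-→d7:-→d8:-→d9:-→d10:-→d11:-→d12:-→d13:-→d14:-→d15:-→d16:-→d17:-→d18:-→d19:-→d20:-→d21:-→d22:-→d23:-→d24:-→d25:-→d26:-→d27:-→d28:H4→d29:- -> H4
  lookup 231.168.211.118: bits 11100111101010001101001101110110 walk d0:-→d1:-→d2:-→d3:-→d4:-→d5:-→d6:-→d7:-→d8:-→d9:-→d10:-→d11:-→d12:-→d13:-→d14:-→d15:-→d16:-→d17:-→d18:-→d19:-→d20:-→d21:-→d22:-→d23:-→d24:-→d25:-→d26:-→d27:-→d28:H4→d29:-→d30:-→d31:-→d32:H5 -> H5
  + 124.61.41.0/24 (H5) depth=24
  + 124.56.0.0/13 (H1) depth=13
  lookup 124.56.1.220: bits 0111110000111 walk d0:-→d1:-→d2:-→d3:-→d4:-→d5:-→d6:-→d7:-→d8:-→d9:-→d10:-→d11:-→d12:-→d13:H1 -> H1
  lookup 124.61.32.6: bits 01111100001111010010 walk d0:-→d1:-→d2:-→d3:-→d4:-→d5:-→d6:-→d7:-→d8:-→d9:-→d10:-→d11:-→d12:-→d13:H1→d14:-→d15:-→d16:-→d17:-→d18:-→d19:-→d20:H3 -> H3
  + 124.61.32.0/20 (H3) depth=20
  + 231.168.208.0/21 (H5) depth=21
  lookup 231.168.211.118: bits 11100111101010001101001101110110 walk d0:-→d1:-→d2:-→d3:-→d4:-→d5:-→d6:-→d7:-→d8:-→d9:-→d10:-→d11:-→d12:-→d13:-→d14:-→d15:-→d16:-→d17:-→d18:-→d19:-→d20:-→d21:H5→d22:-→d23:-→d24:-→d25:-→d26:-→d27:-→d28:H4→d29:-→d30:-→d31:-→d32:H5 -> H5
  lookup 231.168.211.114: bits 11100111101010001101001101110 walk d0:-→d1:-→d2:-→d3:-→d4:-→d5:-→d6:-→d7:-→d8:-→d9:-→d10:-→d11:-→d12:-→d13:-→d14:-→d15:-→d16:-→d17:-→d18:-→d19:-→d20:-→d21:H5→d22:-→d23:-→d24:-→d25:-→d26:-→d27:-→d28:H4→d29:- -> H4
  + 231.168.208.0/20 (H4) depth=20
  lookup 231.168.208.27: bits 1110011110101000110100 walk d0:-→d1:-→d2:-→d3:-→d4:-→d5:-→d6:-→d7:-→d8:-→d9:-→d10:-→d11:-→d12:-→d13:-→d14:-→d15:-→d16:-→d17:-→d18:-→d19:-→d20:H4→d21:H5→d22:- -> H5
  lookup 231.168.208.0: bits 1110011110101000110100 walk d0:-→d1:-→d2:-→d3:-→d4:-→d5:-→d6:-→d7:-→d8:-→d9:-→d10:-→d11:-→d12:-→d13:-→d14:-→d15:-→d16:-→d17:-→d18:-→d19:-→d20:H4→d21:H5→d22:- -> H5
  lookup 231.168.211.118: bits 11100111101010001101001101110110 walk d0:-→d1:-→d2:-→d3:-→d4:-→d5:-→d6:-→d7:-→d8:-→d9:-→d10:-→d11:-→d12:-→d13:-→d14:-→d15:-→d16:-→d17:-→d18:-→d19:-→d20:H4→d21:H5→d22:-→d23:-→d24:-→d25:-→d26:-→d27:-→d28:H4→d29:-→d30:-→d31:-→d32:H5 -> H5
  - 124.56.0.0/13 clear@13

== LOOKUPS ==
["H5","no-route","H1","H1","no-route","H4","H5","H1","H3","H5","H4","H5","H5","H5"]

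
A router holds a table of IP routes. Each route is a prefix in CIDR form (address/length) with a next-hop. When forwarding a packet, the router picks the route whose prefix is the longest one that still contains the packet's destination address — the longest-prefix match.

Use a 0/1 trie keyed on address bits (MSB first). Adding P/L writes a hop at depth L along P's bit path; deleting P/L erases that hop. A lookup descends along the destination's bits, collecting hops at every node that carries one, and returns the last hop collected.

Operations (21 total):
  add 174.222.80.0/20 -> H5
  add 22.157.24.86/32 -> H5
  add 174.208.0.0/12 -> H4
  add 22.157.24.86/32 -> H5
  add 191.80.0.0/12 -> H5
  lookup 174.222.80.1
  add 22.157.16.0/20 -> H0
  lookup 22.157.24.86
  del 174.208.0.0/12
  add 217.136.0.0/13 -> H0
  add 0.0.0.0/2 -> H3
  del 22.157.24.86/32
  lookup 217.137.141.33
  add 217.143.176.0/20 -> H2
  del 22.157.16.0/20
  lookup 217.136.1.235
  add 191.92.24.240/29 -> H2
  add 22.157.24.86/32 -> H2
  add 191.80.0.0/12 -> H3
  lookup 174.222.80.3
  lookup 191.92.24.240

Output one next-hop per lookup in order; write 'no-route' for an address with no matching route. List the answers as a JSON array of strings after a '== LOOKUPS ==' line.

Process each operation:
  add 174.222.80.0/20 -> H5 at depth 20
  add 22.157.24.86/32 -> H5 at depth 32
  add 174.208.0.0/12 -> H4 at depth 12
  add 22.157.24.86/32 -> H5 at depth 32
  add 191.80.0.0/12 -> H5 at depth 12
  Q 174.222.80.1: descend 10101110110111100101 ; hops seen [H4,H5] ; pick H5
  add 22.157.16.0/20 -> H0 at depth 20
  Q 22.157.24.86: descend 00010110100111010001100001010110 ; hops seen [H0,H5] ; pick H5
  del 174.208.0.0/12 (clear depth 12)
  add 217.136.0.0/13 -> H0 at depth 13
  add 0.0.0.0/2 -> H3 at depth 2
  del 22.157.24.86/32 (clear depth 32)
  Q 217.137.141.33: descend 1101100110001 ; hops seen [H0] ; pick H0
  add 217.143.176.0/20 -> H2 at depth 20
  del 22.157.16.0/20 (clear depth 20)
  Q 217.136.1.235: descend 1101100110001 ; hops seen [H0] ; pick H0
  add 191.92.24.240/29 -> H2 at depth 29
  add 22.157.24.86/32 -> H2 at depth 32
  add 191.80.0.0/12 -> H3 at depth 12
  Q 174.222.80.3: descend 10101110110111100101 ; hops seen [H5] ; pick H5
  Q 191.92.24.240: descend 10111111010111000001100011110 ; hops seen [H3,H2] ; pick H2

== LOOKUPS ==
["H5","H5","H0","H0","H5","H2"]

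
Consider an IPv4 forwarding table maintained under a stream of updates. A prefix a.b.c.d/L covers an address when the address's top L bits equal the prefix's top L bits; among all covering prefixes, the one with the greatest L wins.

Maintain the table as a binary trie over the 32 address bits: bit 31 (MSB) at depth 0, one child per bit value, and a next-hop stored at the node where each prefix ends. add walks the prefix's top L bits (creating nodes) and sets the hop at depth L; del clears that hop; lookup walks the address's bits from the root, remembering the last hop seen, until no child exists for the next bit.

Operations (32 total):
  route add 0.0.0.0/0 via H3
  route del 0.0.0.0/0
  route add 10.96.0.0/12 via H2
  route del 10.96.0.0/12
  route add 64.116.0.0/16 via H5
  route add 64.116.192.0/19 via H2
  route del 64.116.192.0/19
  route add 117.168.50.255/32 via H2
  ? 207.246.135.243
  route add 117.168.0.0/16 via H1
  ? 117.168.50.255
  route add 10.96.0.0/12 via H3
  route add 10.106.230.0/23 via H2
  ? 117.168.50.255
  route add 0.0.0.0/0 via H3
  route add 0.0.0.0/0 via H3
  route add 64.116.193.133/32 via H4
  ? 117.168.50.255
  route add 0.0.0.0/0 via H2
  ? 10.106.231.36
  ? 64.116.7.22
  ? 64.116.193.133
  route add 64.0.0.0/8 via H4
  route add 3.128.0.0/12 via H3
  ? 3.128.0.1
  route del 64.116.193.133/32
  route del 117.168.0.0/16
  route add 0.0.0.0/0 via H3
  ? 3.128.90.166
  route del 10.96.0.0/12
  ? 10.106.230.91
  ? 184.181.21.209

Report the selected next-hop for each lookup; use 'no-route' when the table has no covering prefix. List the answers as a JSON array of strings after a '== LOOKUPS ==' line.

Process each operation:
  + 0.0.0.0/0 (H3) depth=0
  del 0.0.0.0/0 (clear depth 0)
  + 10.96.0.0/12 (H2) depth=12
  del 10.96.0.0/12 (clear depth 12)
  + 64.116.0.0/16 (H5) depth=16
  + 64.116.192.0/19 (H2) depth=19
  del 64.116.192.0/19 (clear depth 19)
  + 117.168.50.255/32 (H2) depth=32
  Q 207.246.135.243: descend ε ; hops seen [∅] ; pick no-route
  + 117.168.0.0/16 (H1) depth=16
  Q 117.168.50.255: descend 01110101101010000011001011111111 ; hops seen [H1,H2] ; pick H2
  + 10.96.0.0/12 (H3) depth=12
  + 10.106.230.0/23 (H2) depth=23
  Q 117.168.50.255: descend 01110101101010000011001011111111 ; hops seen [H1,H2] ; pick H2
  + 0.0.0.0/0 (H3) depth=0
  + 0.0.0.0/0 (H3) depth=0
  + 64.116.193.133/32 (H4) depth=32
  Q 117.168.50.255: descend 01110101101010000011001011111111 ; hops seen [H3,H1,H2] ; pick H2
  + 0.0.0.0/0 (H2) depth=0
  Q 10.106.231.36: descend 00001010011010101110011 ; hops seen [H2,H3,H2] ; pick H2
  Q 64.116.7.22: descend 0100000001110100 ; hops seen [H2,H5] ; pick H5
  Q 64.116.193.133: descend 01000000011101001100000110000101 ; hops seen [H2,H5,H4] ; pick H4
  + 64.0.0.0/8 (H4) depth=8
  + 3.128.0.0/12 (H3) depth=12
  Q 3.128.0.1: descend 000000111000 ; hops seen [H2,H3] ; pick H3
  del 64.116.193.133/32 (clear depth 32)
  del 117.168.0.0/16 (clear depth 16)
  + 0.0.0.0/0 (H3) depth=0
  Q 3.128.90.166: descend 000000111000 ; hops seen [H3,H3] ; pick H3
  del 10.96.0.0/12 (clear depth 12)
  Q 10.106.230.91: descend 00001010011010101110011 ; hops seen [H3,H2] ; pick H2
  Q 184.181.21.209: descend ε ; hops seen [H3] ; pick H3

== LOOKUPS ==
["no-route","H2","H2","H2","H2","H5","H4","H3","H3","H2","H3"]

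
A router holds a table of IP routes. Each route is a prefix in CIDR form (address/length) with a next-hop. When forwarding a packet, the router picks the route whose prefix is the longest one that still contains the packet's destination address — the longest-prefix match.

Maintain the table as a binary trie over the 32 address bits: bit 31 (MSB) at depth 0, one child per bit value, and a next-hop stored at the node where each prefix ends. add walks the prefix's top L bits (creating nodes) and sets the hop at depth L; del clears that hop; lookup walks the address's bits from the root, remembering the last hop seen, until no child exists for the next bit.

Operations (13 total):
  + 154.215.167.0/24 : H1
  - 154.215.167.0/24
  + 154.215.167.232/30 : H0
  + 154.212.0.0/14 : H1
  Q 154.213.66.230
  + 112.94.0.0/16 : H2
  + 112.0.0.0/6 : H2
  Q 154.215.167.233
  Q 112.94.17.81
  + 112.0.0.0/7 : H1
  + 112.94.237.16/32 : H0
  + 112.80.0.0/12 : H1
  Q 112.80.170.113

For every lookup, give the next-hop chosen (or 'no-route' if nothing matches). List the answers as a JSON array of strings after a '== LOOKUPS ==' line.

Apply in order:
  add 154.215.167.0/24 -> H1 at depth 24
  del 154.215.167.0/24 (clear depth 24)
  add 154.215.167.232/30 -> H0 at depth 30
  add 154.212.0.0/14 -> H1 at depth 14
  ? 154.213.66.230  path d0:-→d1:-→d2:-→d3:-→d4:-→d5:-→d6:-→d7:-→d8:-→d9:-→d10:-→d11:-→d12:-→d13:-→d14:H1  best=H1
  add 112.94.0.0/16 -> H2 at depth 16
  add 112.0.0.0/6 -> H2 at depth 6
  ? 154.215.167.233  path d0:-→d1:-→d2:-→d3:-→d4:-→d5:-→d6:-→d7:-→d8:-→d9:-→d10:-→d11:-→d12:-→d13:-→d14:H1→d15:-→d16:-→d17:-→d18:-→d19:-→d20:-→d21:-→d22:-→d23:-→d24:-→d25:-→d26:-→d27:-→d28:-→d29:-→d30:H0  best=H0
  ? 112.94.17.81  path d0:-→d1:-→d2:-→d3:-→d4:-→d5:-→d6:H2→d7:-→d8:-→d9:-→d10:-→d11:-→d12:-→d13:-→d14:-→d15:-→d16:H2  best=H2
  add 112.0.0.0/7 -> H1 at depth 7
  add 112.94.237.16/32 -> H0 at depth 32
  add 112.80.0.0/12 -> H1 at depth 12
  ? 112.80.170.113  path d0:-→d1:-→d2:-→d3:-→d4:-→d5:-→d6:H2→d7:H1→d8:-→d9:-→d10:-→d11:-→d12:H1  best=H1

== LOOKUPS ==
["H1","H0","H2","H1"]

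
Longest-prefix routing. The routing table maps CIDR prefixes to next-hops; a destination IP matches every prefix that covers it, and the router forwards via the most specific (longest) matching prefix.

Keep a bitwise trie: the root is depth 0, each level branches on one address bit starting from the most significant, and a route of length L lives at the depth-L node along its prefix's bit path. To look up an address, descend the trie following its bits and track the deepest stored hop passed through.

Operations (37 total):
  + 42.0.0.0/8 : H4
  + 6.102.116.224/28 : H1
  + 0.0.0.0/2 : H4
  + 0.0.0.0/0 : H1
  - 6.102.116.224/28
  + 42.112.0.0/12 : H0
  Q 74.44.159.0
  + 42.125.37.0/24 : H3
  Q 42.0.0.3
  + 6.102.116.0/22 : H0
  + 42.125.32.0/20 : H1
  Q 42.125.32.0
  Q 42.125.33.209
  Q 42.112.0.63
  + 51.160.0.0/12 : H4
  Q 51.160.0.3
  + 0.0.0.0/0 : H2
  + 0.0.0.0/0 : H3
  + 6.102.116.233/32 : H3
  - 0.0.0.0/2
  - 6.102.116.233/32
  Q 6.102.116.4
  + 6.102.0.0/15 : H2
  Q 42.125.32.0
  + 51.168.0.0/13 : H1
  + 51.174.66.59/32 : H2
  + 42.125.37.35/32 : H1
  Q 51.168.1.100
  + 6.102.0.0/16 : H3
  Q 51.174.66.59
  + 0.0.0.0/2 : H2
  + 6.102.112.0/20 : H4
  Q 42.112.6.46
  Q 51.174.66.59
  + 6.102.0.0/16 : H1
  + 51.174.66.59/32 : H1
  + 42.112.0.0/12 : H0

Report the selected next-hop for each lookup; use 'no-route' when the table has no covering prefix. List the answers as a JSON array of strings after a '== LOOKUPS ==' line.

Apply in order:
  add 42.0.0.0/8 -> H4 at depth 8
  add 6.102.116.224/28 -> H1 at depth 28
  add 0.0.0.0/2 -> H4 at depth 2
  add 0.0.0.0/0 -> H1 at depth 0
  del 6.102.116.224/28 (clear depth 28)
  add 42.112.0.0/12 -> H0 at depth 12
  ? 74.44.159.0  path d0:H1→d1:-  best=H1
  add 42.125.37.0/24 -> H3 at depth 24
  ? 42.0.0.3  path d0:H1→d1:-→d2:H4→d3:-→d4:-→d5:-→d6:-→d7:-→d8:H4→d9:-  best=H4
  add 6.102.116.0/22 -> H0 at depth 22
  add 42.125.32.0/20 -> H1 at depth 20
  ? 42.125.32.0  path d0:H1→d1:-→d2:H4→d3:-→d4:-→d5:-→d6:-→d7:-→d8:H4→d9:-→d10:-→d11:-→d12:H0→d13:-→d14:-→d15:-→d16:-→d17:-→d18:-→d19:-→d20:H1→d21:-  best=H1
  ? 42.125.33.209  path d0:H1→d1:-→d2:H4→d3:-→d4:-→d5:-→d6:-→d7:-→d8:H4→d9:-→d10:-→d11:-→d12:H0→d13:-→d14:-→d15:-→d16:-→d17:-→d18:-→d19:-→d20:H1→d21:-  best=H1
  ? 42.112.0.63  path d0:H1→d1:-→d2:H4→d3:-→d4:-→d5:-→d6:-→d7:-→d8:H4→d9:-→d10:-→d11:-→d12:H0  best=H0
  add 51.160.0.0/12 -> H4 at depth 12
  ? 51.160.0.3  path d0:H1→d1:-→d2:H4→d3:-→d4:-→d5:-→d6:-→d7:-→d8:-→d9:-→d10:-→d11:-→d12:H4  best=H4
  add 0.0.0.0/0 -> H2 at depth 0
  add 0.0.0.0/0 -> H3 at depth 0
  add 6.102.116.233/32 -> H3 at depth 32
  del 0.0.0.0/2 (clear depth 2)
  del 6.102.116.233/32 (clear depth 32)
  ? 6.102.116.4  path d0:H3→d1:-→d2:-→d3:-→d4:-→d5:-→d6:-→d7:-→d8:-→d9:-→d10:-→d11:-→d12:-→d13:-→d14:-→d15:-→d16:-→d17:-→d18:-→d19:-→d20:-→d21:-→d22:H0→d23:-→d24:-  best=H0
  add 6.102.0.0/15 -> H2 at depth 15
  ? 42.125.32.0  path d0:H3→d1:-→d2:-→d3:-→d4:-→d5:-→d6:-→d7:-→d8:H4→d9:-→d10:-→d11:-→d12:H0→d13:-→d14:-→d15:-→d16:-→d17:-→d18:-→d19:-→d20:H1→d21:-  best=H1
  add 51.168.0.0/13 -> H1 at depth 13
  add 51.174.66.59/32 -> H2 at depth 32
  add 42.125.37.35/32 -> H1 at depth 32
  ? 51.168.1.100  path d0:H3→d1:-→d2:-→d3:-→d4:-→d5:-→d6:-→d7:-→d8:-→d9:-→d10:-→d11:-→d12:H4→d13:H1  best=H1
  add 6.102.0.0/16 -> H3 at depth 16
  ? 51.174.66.59  path d0:H3→d1:-→d2:-→d3:-→d4:-→d5:-→d6:-→d7:-→d8:-→d9:-→d10:-→d11:-→d12:H4→d13:H1→d14:-→d15:-→d16:-→d17:-→d18:-→d19:-→d20:-→d21:-→d22:-→d23:-→d24:-→d25:-→d26:-→d27:-→d28:-→d29:-→d30:-→d31:-→d32:H2  best=H2
  add 0.0.0.0/2 -> H2 at depth 2
  add 6.102.112.0/20 -> H4 at depth 20
  ? 42.112.6.46  path d0:H3→d1:-→d2:H2→d3:-→d4:-→d5:-→d6:-→d7:-→d8:H4→d9:-→d10:-→d11:-→d12:H0  best=H0
  ? 51.174.66.59  path d0:H3→d1:-→d2:H2→d3:-→d4:-→d5:-→d6:-→d7:-→d8:-→d9:-→d10:-→d11:-→d12:H4→d13:H1→d14:-→d15:-→d16:-→d17:-→d18:-→d19:-→d20:-→d21:-→d22:-→d23:-→d24:-→d25:-→d26:-→d27:-→d28:-→d29:-→d30:-→d31:-→d32:H2  best=H2
  add 6.102.0.0/16 -> H1 at depth 16
  add 51.174.66.59/32 -> H1 at depth 32
  add 42.112.0.0/12 -> H0 at depth 12

== LOOKUPS ==
["H1","H4","H1","H1","H0","H4","H0","H1","H1","H2","H0","H2"]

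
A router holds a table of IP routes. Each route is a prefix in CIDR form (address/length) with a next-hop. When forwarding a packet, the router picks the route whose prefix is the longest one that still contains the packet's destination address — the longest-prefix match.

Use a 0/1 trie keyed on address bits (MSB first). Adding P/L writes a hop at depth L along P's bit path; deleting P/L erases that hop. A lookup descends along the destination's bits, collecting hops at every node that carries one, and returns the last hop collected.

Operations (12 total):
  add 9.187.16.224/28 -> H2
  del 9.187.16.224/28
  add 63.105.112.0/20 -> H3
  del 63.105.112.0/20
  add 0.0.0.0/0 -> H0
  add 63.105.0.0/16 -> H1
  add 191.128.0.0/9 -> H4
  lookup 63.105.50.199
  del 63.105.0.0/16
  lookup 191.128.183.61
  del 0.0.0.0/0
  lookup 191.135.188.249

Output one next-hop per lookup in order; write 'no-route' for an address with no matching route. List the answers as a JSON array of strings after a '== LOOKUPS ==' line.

Apply in order:
  + 9.187.16.224/28 (H2) depth=28
  del 9.187.16.224/28 (clear depth 28)
  + 63.105.112.0/20 (H3) depth=20
  del 63.105.112.0/20 (clear depth 20)
  + 0.0.0.0/0 (H0) depth=0
  + 63.105.0.0/16 (H1) depth=16
  + 191.128.0.0/9 (H4) depth=9
  lookup 63.105.50.199: bits 00111111011010010 walk d0:H0→d1:-→d2:-→d3:-→d4:-→d5:-→d6:-→d7:-→d8:-→d9:-→d10:-→d11:-→d12:-→d13:-→d14:-→d15:-→d16:H1→d17:- -> H1
  del 63.105.0.0/16 (clear depth 16)
  lookup 191.128.183.61: bits 101111111 walk d0:H0→d1:-→d2:-→d3:-→d4:-→d5:-→d6:-→d7:-→d8:-→d9:H4 -> H4
  del 0.0.0.0/0 (clear depth 0)
  lookup 191.135.188.249: bits 101111111 walk d0:-→d1:-→d2:-→d3:-→d4:-→d5:-→d6:-→d7:-→d8:-→d9:H4 -> H4

== LOOKUPS ==
["H1","H4","H4"]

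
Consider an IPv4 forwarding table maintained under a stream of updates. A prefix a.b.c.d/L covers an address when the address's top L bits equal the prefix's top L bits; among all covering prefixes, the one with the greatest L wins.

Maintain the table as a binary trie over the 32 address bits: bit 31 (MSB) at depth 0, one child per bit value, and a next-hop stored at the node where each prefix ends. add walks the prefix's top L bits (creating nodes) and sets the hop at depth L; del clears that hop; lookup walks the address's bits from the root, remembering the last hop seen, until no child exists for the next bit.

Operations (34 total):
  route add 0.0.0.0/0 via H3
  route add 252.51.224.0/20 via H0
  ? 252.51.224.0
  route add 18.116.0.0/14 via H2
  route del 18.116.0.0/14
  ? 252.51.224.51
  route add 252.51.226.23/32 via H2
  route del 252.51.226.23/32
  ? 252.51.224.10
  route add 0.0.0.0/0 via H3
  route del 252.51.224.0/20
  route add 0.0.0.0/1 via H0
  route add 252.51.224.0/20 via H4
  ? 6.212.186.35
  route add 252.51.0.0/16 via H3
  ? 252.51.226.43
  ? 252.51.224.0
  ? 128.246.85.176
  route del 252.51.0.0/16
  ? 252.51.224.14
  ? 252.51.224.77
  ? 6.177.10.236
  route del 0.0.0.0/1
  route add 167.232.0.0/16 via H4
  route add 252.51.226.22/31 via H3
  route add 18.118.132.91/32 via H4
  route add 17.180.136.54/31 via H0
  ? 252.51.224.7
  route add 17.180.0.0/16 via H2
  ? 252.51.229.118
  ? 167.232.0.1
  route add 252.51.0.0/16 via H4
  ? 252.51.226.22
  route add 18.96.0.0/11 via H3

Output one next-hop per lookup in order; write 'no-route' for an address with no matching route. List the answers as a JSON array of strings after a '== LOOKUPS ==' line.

Process each operation:
  + 0.0.0.0/0 (H3) depth=0
  + 252.51.224.0/20 (H0) depth=20
  ? 252.51.224.0  path d0:H3→d1:-→d2:-→d3:-→d4:-→d5:-→d6:-→d7:-→d8:-→d9:-→d10:-→d11:-→d12:-→d13:-→d14:-→d15:-→d16:-→d17:-→d18:-→d19:-→d20:H0  best=H0
  + 18.116.0.0/14 (H2) depth=14
  - 18.116.0.0/14 clear@14
  ? 252.51.224.51  path d0:H3→d1:-→d2:-→d3:-→d4:-→d5:-→d6:-→d7:-→d8:-→d9:-→d10:-→d11:-→d12:-→d13:-→d14:-→d15:-→d16:-→d17:-→d18:-→d19:-→d20:H0  best=H0
  + 252.51.226.23/32 (H2) depth=32
  - 252.51.226.23/32 clear@32
  ? 252.51.224.10  path d0:H3→d1:-→d2:-→d3:-→d4:-→d5:-→d6:-→d7:-→d8:-→d9:-→d10:-→d11:-→d12:-→d13:-→d14:-→d15:-→d16:-→d17:-→d18:-→d19:-→d20:H0→d21:-→d22:-  best=H0
  + 0.0.0.0/0 (H3) depth=0
  - 252.51.224.0/20 clear@20
  + 0.0.0.0/1 (H0) depth=1
  + 252.51.224.0/20 (H4) depth=20
  ? 6.212.186.35  path d0:H3→d1:H0→d2:-→d3:-  best=H0
  + 252.51.0.0/16 (H3) depth=16
  ? 252.51.226.43  path d0:H3→d1:-→d2:-→d3:-→d4:-→d5:-→d6:-→d7:-→d8:-→d9:-→d10:-→d11:-→d12:-→d13:-→d14:-→d15:-→d16:H3→d17:-→d18:-→d19:-→d20:H4→d21:-→d22:-→d23:-→d24:-→d25:-→d26:-  best=H4
  ? 252.51.224.0  path d0:H3→d1:-→d2:-→d3:-→d4:-→d5:-→d6:-→d7:-→d8:-→d9:-→d10:-→d11:-→d12:-→d13:-→d14:-→d15:-→d16:H3→d17:-→d18:-→d19:-→d20:H4→d21:-→d22:-  best=H4
  ? 128.246.85.176  path d0:H3→d1:-  best=H3
  - 252.51.0.0/16 clear@16
  ? 252.51.224.14  path d0:H3→d1:-→d2:-→d3:-→d4:-→d5:-→d6:-→d7:-→d8:-→d9:-→d10:-→d11:-→d12:-→d13:-→d14:-→d15:-→d16:-→d17:-→d18:-→d19:-→d20:H4→d21:-→d22:-  best=H4
  ? 252.51.224.77  path d0:H3→d1:-→d2:-→d3:-→d4:-→d5:-→d6:-→d7:-→d8:-→d9:-→d10:-→d11:-→d12:-→d13:-→d14:-→d15:-→d16:-→d17:-→d18:-→d19:-→d20:H4→d21:-→d22:-  best=H4
  ? 6.177.10.236  path d0:H3→d1:H0→d2:-→d3:-  best=H0
  - 0.0.0.0/1 clear@1
  + 167.232.0.0/16 (H4) depth=16
  + 252.51.226.22/31 (H3) depth=31
  + 18.118.132.91/32 (H4) depth=32
  + 17.180.136.54/31 (H0) depth=31
  ? 252.51.224.7  path d0:H3→d1:-→d2:-→d3:-→d4:-→d5:-→d6:-→d7:-→d8:-→d9:-→d10:-→d11:-→d12:-→d13:-→d14:-→d15:-→d16:-→d17:-→d18:-→d19:-→d20:H4→d21:-→d22:-  best=H4
  + 17.180.0.0/16 (H2) depth=16
  ? 252.51.229.118  path d0:H3→d1:-→d2:-→d3:-→d4:-→d5:-→d6:-→d7:-→d8:-→d9:-→d10:-→d11:-→d12:-→d13:-→d14:-→d15:-→d16:-→d17:-→d18:-→d19:-→d20:H4→d21:-  best=H4
  ? 167.232.0.1  path d0:H3→d1:-→d2:-→d3:-→d4:-→d5:-→d6:-→d7:-→d8:-→d9:-→d10:-→d11:-→d12:-→d13:-→d14:-→d15:-→d16:H4  best=H4
  + 252.51.0.0/16 (H4) depth=16
  ? 252.51.226.22  path d0:H3→d1:-→d2:-→d3:-→d4:-→d5:-→d6:-→d7:-→d8:-→d9:-→d10:-→d11:-→d12:-→d13:-→d14:-→d15:-→d16:H4→d17:-→d18:-→d19:-→d20:H4→d21:-→d22:-→d23:-→d24:-→d25:-→d26:-→d27:-→d28:-→d29:-→d30:-→d31:H3  best=H3
  + 18.96.0.0/11 (H3) depth=11

== LOOKUPS ==
["H0","H0","H0","H0","H4","H4","H3","H4","H4","H0","H4","H4","H4","H3"]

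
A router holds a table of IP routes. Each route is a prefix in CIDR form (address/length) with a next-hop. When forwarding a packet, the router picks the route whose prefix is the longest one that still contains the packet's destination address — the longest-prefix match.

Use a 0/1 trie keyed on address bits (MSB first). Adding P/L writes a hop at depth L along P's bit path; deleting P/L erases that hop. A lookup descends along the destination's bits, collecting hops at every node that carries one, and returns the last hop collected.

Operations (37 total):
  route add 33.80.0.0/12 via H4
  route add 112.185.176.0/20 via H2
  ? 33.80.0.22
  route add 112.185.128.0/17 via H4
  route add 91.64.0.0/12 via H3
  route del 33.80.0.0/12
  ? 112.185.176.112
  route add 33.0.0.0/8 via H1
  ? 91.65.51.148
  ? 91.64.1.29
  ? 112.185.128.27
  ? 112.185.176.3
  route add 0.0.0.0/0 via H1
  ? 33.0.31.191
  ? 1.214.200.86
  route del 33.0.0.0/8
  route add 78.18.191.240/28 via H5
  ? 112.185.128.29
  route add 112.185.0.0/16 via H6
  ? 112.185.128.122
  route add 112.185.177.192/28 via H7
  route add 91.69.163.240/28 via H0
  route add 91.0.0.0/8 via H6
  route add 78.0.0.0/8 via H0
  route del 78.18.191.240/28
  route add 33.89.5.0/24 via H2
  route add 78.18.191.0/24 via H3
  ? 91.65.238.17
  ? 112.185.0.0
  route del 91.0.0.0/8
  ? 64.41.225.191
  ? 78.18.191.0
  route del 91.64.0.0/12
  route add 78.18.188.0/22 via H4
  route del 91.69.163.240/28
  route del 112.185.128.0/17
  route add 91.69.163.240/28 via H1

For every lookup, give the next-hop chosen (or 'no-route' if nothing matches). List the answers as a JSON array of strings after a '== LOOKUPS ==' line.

Apply in order:
  add 33.80.0.0/12 -> H4 at depth 12
  add 112.185.176.0/20 -> H2 at depth 20
  lookup 33.80.0.22: bits 001000010101 walk d0:-→d1:-→d2:-→d3:-→d4:-→d5:-→d6:-→d7:-→d8:-→d9:-→d10:-→d11:-→d12:H4 -> H4
  add 112.185.128.0/17 -> H4 at depth 17
  add 91.64.0.0/12 -> H3 at depth 12
  del 33.80.0.0/12 (clear depth 12)
  lookup 112.185.176.112: bits 01110000101110011011 walk d0:-→d1:-→d2:-→d3:-→d4:-→d5:-→d6:-→d7:-→d8:-→d9:-→d10:-→d11:-→d12:-→d13:-→d14:-→d15:-→d16:-→d17:H4→d18:-→d19:-→d20:H2 -> H2
  add 33.0.0.0/8 -> H1 at depth 8
  lookup 91.65.51.148: bits 010110110100 walk d0:-→d1:-→d2:-→d3:-→d4:-→d5:-→d6:-→d7:-→d8:-→d9:-→d10:-→d11:-→d12:H3 -> H3
  lookup 91.64.1.29: bits 010110110100 walk d0:-→d1:-→d2:-→d3:-→d4:-→d5:-→d6:-→d7:-→d8:-→d9:-→d10:-→d11:-→d12:H3 -> H3
  lookup 112.185.128.27: bits 011100001011100110 walk d0:-→d1:-→d2:-→d3:-→d4:-→d5:-→d6:-→d7:-→d8:-→d9:-→d10:-→d11:-→d12:-→d13:-→d14:-→d15:-→d16:-→d17:H4→d18:- -> H4
  lookup 112.185.176.3: bits 01110000101110011011 walk d0:-→d1:-→d2:-→d3:-→d4:-→d5:-→d6:-→d7:-→d8:-→d9:-→d10:-→d11:-→d12:-→d13:-→d14:-→d15:-→d16:-→d17:H4→d18:-→d19:-→d20:H2 -> H2
  add 0.0.0.0/0 -> H1 at depth 0
  lookup 33.0.31.191: bits 001000010 walk d0:H1→d1:-→d2:-→d3:-→d4:-→d5:-→d6:-→d7:-→d8:H1→d9:- -> H1
  lookup 1.214.200.86: bits 00 walk d0:H1→d1:-→d2:- -> H1
  del 33.0.0.0/8 (clear depth 8)
  add 78.18.191.240/28 -> H5 at depth 28
  lookup 112.185.128.29: bits 011100001011100110 walk d0:H1→d1:-→d2:-→d3:-→d4:-→d5:-→d6:-→d7:-→d8:-→d9:-→d10:-→d11:-→d12:-→d13:-→d14:-→d15:-→d16:-→d17:H4→d18:- -> H4
  add 112.185.0.0/16 -> H6 at depth 16
  lookup 112.185.128.122: bits 011100001011100110 walk d0:H1→d1:-→d2:-→d3:-→d4:-→d5:-→d6:-→d7:-→d8:-→d9:-→d10:-→d11:-→d12:-→d13:-→d14:-→d15:-→d16:H6→d17:H4→d18:- -> H4
  add 112.185.177.192/28 -> H7 at depth 28
  add 91.69.163.240/28 -> H0 at depth 28
  add 91.0.0.0/8 -> H6 at depth 8
  add 78.0.0.0/8 -> H0 at depth 8
  del 78.18.191.240/28 (clear depth 28)
  add 33.89.5.0/24 -> H2 at depth 24
  add 78.18.191.0/24 -> H3 at depth 24
  lookup 91.65.238.17: bits 0101101101000 walk d0:H1→d1:-→d2:-→d3:-→d4:-→d5:-→d6:-→d7:-→d8:H6→d9:-→d10:-→d11:-→d12:H3→d13:- -> H3
  lookup 112.185.0.0: bits 0111000010111001 walk d0:H1→d1:-→d2:-→d3:-→d4:-→d5:-→d6:-→d7:-→d8:-→d9:-→d10:-→d11:-→d12:-→d13:-→d14:-→d15:-→d16:H6 -> H6
  del 91.0.0.0/8 (clear depth 8)
  lookup 64.41.225.191: bits 0100 walk d0:H1→d1:-→d2:-→d3:-→d4:- -> H1
  lookup 78.18.191.0: bits 010011100001001010111111 walk d0:H1→d1:-→d2:-→d3:-→d4:-→d5:-→d6:-→d7:-→d8:H0→d9:-→d10:-→d11:-→d12:-→d13:-→d14:-→d15:-→d16:-→d17:-→d18:-→d19:-→d20:-→d21:-→d22:-→d23:-→d24:H3 -> H3
  del 91.64.0.0/12 (clear depth 12)
  add 78.18.188.0/22 -> H4 at depth 22
  del 91.69.163.240/28 (clear depth 28)
  del 112.185.128.0/17 (clear depth 17)
  add 91.69.163.240/28 -> H1 at depth 28

== LOOKUPS ==
["H4","H2","H3","H3","H4","H2","H1","H1","H4","H4","H3","H6","H1","H3"]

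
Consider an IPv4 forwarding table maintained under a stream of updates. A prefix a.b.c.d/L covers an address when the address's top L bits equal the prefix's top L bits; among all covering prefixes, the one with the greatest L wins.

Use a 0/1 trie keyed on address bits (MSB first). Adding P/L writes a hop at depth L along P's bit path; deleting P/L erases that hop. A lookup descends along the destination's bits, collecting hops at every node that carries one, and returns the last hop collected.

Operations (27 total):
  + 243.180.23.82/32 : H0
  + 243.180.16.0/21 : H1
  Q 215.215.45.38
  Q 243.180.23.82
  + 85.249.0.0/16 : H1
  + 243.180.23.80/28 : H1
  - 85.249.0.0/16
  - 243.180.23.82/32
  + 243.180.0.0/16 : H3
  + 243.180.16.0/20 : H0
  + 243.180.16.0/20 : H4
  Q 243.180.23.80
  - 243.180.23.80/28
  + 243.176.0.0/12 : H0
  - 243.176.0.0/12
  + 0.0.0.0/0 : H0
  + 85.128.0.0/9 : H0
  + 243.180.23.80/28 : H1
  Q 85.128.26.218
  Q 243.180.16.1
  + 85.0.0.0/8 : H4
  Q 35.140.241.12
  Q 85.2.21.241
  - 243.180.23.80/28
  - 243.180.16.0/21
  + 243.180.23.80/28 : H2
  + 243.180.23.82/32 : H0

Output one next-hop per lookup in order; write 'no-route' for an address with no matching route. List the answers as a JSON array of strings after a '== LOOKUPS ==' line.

Process each operation:
  + 243.180.23.82/32 (H0) depth=32
  + 243.180.16.0/21 (H1) depth=21
  lookup 215.215.45.38: bits 11 walk d0:-→d1:-→d2:- -> no-route
  lookup 243.180.23.82: bits 11110011101101000001011101010010 walk d0:-→d1:-→d2:-→d3:-→d4:-→d5:-→d6:-→d7:-→d8:-→d9:-→d10:-→d11:-→d12:-→d13:-→d14:-→d15:-→d16:-→d17:-→d18:-→d19:-→d20:-→d21:H1→d22:-→d23:-→d24:-→d25:-→d26:-→d27:-→d28:-→d29:-→d30:-→d31:-→d32:H0 -> H0
  + 85.249.0.0/16 (H1) depth=16
  + 243.180.23.80/28 (H1) depth=28
  - 85.249.0.0/16 clear@16
  - 243.180.23.82/32 clear@32
  + 243.180.0.0/16 (H3) depth=16
  + 243.180.16.0/20 (H0) depth=20
  + 243.180.16.0/20 (H4) depth=20
  lookup 243.180.23.80: bits 111100111011010000010111010100 walk d0:-→d1:-→d2:-→d3:-→d4:-→d5:-→d6:-→d7:-→d8:-→d9:-→d10:-→d11:-→d12:-→d13:-→d14:-→d15:-→d16:H3→d17:-→d18:-→d19:-→d20:H4→d21:H1→d22:-→d23:-→d24:-→d25:-→d26:-→d27:-→d28:H1→d29:-→d30:- -> H1
  - 243.180.23.80/28 clear@28
  + 243.176.0.0/12 (H0) depth=12
  - 243.176.0.0/12 clear@12
  + 0.0.0.0/0 (H0) depth=0
  + 85.128.0.0/9 (H0) depth=9
  + 243.180.23.80/28 (H1) depth=28
  lookup 85.128.26.218: bits 010101011 walk d0:H0→d1:-→d2:-→d3:-→d4:-→d5:-→d6:-→d7:-→d8:-→d9:H0 -> H0
  lookup 243.180.16.1: bits 111100111011010000010 walk d0:H0→d1:-→d2:-→d3:-→d4:-→d5:-→d6:-→d7:-→d8:-→d9:-→d10:-→d11:-→d12:-→d13:-→d14:-→d15:-→d16:H3→d17:-→d18:-→d19:-→d20:H4→d21:H1 -> H1
  + 85.0.0.0/8 (H4) depth=8
  lookup 35.140.241.12: bits 0 walk d0:H0→d1:- -> H0
  lookup 85.2.21.241: bits 01010101 walk d0:H0→d1:-→d2:-→d3:-→d4:-→d5:-→d6:-→d7:-→d8:H4 -> H4
  - 243.180.23.80/28 clear@28
  - 243.180.16.0/21 clear@21
  + 243.180.23.80/28 (H2) depth=28
  + 243.180.23.82/32 (H0) depth=32

== LOOKUPS ==
["no-route","H0","H1","H0","H1","H0","H4"]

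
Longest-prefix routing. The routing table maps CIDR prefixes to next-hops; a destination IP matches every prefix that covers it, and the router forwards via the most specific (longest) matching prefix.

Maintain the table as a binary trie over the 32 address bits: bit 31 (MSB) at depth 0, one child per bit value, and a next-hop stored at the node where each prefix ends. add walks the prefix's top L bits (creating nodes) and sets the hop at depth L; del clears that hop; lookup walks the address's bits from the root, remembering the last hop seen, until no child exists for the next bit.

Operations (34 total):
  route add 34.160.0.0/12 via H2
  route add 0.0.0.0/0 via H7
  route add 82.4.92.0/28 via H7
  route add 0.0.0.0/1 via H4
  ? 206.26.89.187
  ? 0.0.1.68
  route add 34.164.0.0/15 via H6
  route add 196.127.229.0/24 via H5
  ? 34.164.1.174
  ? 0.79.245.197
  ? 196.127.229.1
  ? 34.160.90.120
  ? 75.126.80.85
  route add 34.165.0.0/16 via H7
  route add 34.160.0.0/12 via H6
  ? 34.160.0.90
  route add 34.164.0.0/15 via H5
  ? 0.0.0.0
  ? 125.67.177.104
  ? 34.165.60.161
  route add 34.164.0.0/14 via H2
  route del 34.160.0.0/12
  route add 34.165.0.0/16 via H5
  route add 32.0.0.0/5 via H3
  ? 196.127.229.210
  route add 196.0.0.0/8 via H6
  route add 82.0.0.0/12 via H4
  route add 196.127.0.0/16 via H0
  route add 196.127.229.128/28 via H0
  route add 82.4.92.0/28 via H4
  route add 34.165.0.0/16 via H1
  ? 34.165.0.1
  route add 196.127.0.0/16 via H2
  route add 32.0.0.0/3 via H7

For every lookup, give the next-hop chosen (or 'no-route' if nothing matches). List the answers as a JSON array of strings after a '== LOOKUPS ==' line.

Process each operation:
  + 34.160.0.0/12 (H2) depth=12
  + 0.0.0.0/0 (H7) depth=0
  + 82.4.92.0/28 (H7) depth=28
  + 0.0.0.0/1 (H4) depth=1
  lookup 206.26.89.187: bits ε walk d0:H7 -> H7
  lookup 0.0.1.68: bits 00 walk d0:H7→d1:H4→d2:- -> H4
  + 34.164.0.0/15 (H6) depth=15
  + 196.127.229.0/24 (H5) depth=24
  lookup 34.164.1.174: bits 001000101010010 walk d0:H7→d1:H4→d2:-→d3:-→d4:-→d5:-→d6:-→d7:-→d8:-→d9:-→d10:-→d11:-→d12:H2→d13:-→d14:-→d15:H6 -> H6
  lookup 0.79.245.197: bits 00 walk d0:H7→d1:H4→d2:- -> H4
  lookup 196.127.229.1: bits 110001000111111111100101 walk d0:H7→d1:-→d2:-→d3:-→d4:-→d5:-→d6:-→d7:-→d8:-→d9:-→d10:-→d11:-→d12:-→d13:-→d14:-→d15:-→d16:-→d17:-→d18:-→d19:-→d20:-→d21:-→d22:-→d23:-→d24:H5 -> H5
  lookup 34.160.90.120: bits 0010001010100 walk d0:H7→d1:H4→d2:-→d3:-→d4:-→d5:-→d6:-→d7:-→d8:-→d9:-→d10:-→d11:-→d12:H2→d13:- -> H2
  lookup 75.126.80.85: bits 010 walk d0:H7→d1:H4→d2:-→d3:- -> H4
  + 34.165.0.0/16 (H7) depth=16
  + 34.160.0.0/12 (H6) depth=12
  lookup 34.160.0.90: bits 0010001010100 walk d0:H7→d1:H4→d2:-→d3:-→d4:-→d5:-→d6:-→d7:-→d8:-→d9:-→d10:-→d11:-→d12:H6→d13:- -> H6
  + 34.164.0.0/15 (H5) depth=15
  lookup 0.0.0.0: bits 00 walk d0:H7→d1:H4→d2:- -> H4
  lookup 125.67.177.104: bits 01 walk d0:H7→d1:H4→d2:- -> H4
  lookup 34.165.60.161: bits 0010001010100101 walk d0:H7→d1:H4→d2:-→d3:-→d4:-→d5:-→d6:-→d7:-→d8:-→d9:-→d10:-→d11:-→d12:H6→d13:-→d14:-→d15:H5→d16:H7 -> H7
  + 34.164.0.0/14 (H2) depth=14
  - 34.160.0.0/12 clear@12
  + 34.165.0.0/16 (H5) depth=16
  + 32.0.0.0/5 (H3) depth=5
  lookup 196.127.229.210: bits 110001000111111111100101 walk d0:H7→d1:-→d2:-→d3:-→d4:-→d5:-→d6:-→d7:-→d8:-→d9:-→d10:-→d11:-→d12:-→d13:-→d14:-→d15:-→d16:-→d17:-→d18:-→d19:-→d20:-→d21:-→d22:-→d23:-→d24:H5 -> H5
  + 196.0.0.0/8 (H6) depth=8
  + 82.0.0.0/12 (H4) depth=12
  + 196.127.0.0/16 (H0) depth=16
  + 196.127.229.128/28 (H0) depth=28
  + 82.4.92.0/28 (H4) depth=28
  + 34.165.0.0/16 (H1) depth=16
  lookup 34.165.0.1: bits 0010001010100101 walk d0:H7→d1:H4→d2:-→d3:-→d4:-→d5:H3→d6:-→d7:-→d8:-→d9:-→d10:-→d11:-→d12:-→d13:-→d14:H2→d15:H5→d16:H1 -> H1
  + 196.127.0.0/16 (H2) depth=16
  + 32.0.0.0/3 (H7) depth=3

== LOOKUPS ==
["H7","H4","H6","H4","H5","H2","H4","H6","H4","H4","H7","H5","H1"]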